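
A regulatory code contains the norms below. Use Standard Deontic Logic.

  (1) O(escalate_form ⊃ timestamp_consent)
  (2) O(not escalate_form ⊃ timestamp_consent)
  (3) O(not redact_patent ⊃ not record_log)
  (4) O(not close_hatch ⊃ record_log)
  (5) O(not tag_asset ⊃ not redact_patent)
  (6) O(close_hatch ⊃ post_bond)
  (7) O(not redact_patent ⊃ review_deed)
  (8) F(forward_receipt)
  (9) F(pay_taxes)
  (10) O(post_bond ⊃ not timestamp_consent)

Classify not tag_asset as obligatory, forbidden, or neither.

Forbidden

Premises 2 and 1 cover both cases: O(not escalate_form ⊃ timestamp_consent) and O(escalate_form ⊃ timestamp_consent). Since not escalate_form ∨ escalate_form is a tautology, O(timestamp_consent) follows.
Premise 10 is O(post_bond ⊃ not timestamp_consent); contrapositively O(timestamp_consent ⊃ not post_bond). Since O(timestamp_consent) holds, K gives O(not post_bond).
The contrapositive of premise 6 (O(close_hatch ⊃ post_bond)) is O(not post_bond ⊃ not close_hatch), and O(not post_bond) is already established, so O(not close_hatch).
From O(not close_hatch) and premise 4, O(not close_hatch ⊃ record_log), we obtain O(record_log).
Premise 3 is O(not redact_patent ⊃ not record_log); contrapositively O(record_log ⊃ redact_patent). Since O(record_log) holds, K gives O(redact_patent).
The contrapositive of premise 5 (O(not tag_asset ⊃ not redact_patent)) is O(redact_patent ⊃ tag_asset), and O(redact_patent) is already established, so O(tag_asset).
Premises 7, 8, 9 do not contribute to this derivation.
Thus O(tag_asset), which is F(not tag_asset): not tag_asset is forbidden.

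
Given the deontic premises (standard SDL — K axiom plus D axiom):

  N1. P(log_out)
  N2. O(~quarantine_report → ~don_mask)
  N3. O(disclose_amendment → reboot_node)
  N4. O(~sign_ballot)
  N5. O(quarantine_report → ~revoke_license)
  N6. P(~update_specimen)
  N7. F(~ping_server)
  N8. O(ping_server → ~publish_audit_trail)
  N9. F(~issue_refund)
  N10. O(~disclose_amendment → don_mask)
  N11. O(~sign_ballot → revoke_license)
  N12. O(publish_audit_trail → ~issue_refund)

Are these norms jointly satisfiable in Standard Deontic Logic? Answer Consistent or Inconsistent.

Premise 12 is O(publish_audit_trail → ~issue_refund), but O(publish_audit_trail) is not derivable from the premises, so it does not yield O(~issue_refund).
So O(~issue_refund) is not derivable, and the apparent clash with O(issue_refund) does not arise.
A world satisfying every obligation exists (e.g. disclose_amendment=true, don_mask=false, issue_refund=true, log_out=false, ping_server=true, publish_audit_trail=false, quarantine_report=false, reboot_node=true, revoke_license=true, sign_ballot=false, update_specimen=false); no atom is both obligatory and forbidden, so the set is consistent.

Consistent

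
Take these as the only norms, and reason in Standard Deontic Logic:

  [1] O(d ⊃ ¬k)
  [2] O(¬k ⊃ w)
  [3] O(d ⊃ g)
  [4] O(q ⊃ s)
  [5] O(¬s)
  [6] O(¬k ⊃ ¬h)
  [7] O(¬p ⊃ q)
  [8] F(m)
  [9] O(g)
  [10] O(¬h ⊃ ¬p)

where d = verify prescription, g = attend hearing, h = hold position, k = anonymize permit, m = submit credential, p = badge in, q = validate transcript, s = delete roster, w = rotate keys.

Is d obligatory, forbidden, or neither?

Premise 5 gives O(¬s).
Premise 4 is O(q ⊃ s); contrapositively O(¬s ⊃ ¬q). Since O(¬s) holds, K gives O(¬q).
Premise 7 is O(¬p ⊃ q); contrapositively O(¬q ⊃ p). Since O(¬q) holds, K gives O(p).
The contrapositive of premise 10 (O(¬h ⊃ ¬p)) is O(p ⊃ h), and O(p) is already established, so O(h).
Premise 6 is O(¬k ⊃ ¬h); contrapositively O(h ⊃ k). Since O(h) holds, K gives O(k).
The contrapositive of premise 1 (O(d ⊃ ¬k)) is O(k ⊃ ¬d), and O(k) is already established, so O(¬d).
Premises 2, 3, 8, 9 do not contribute to this derivation.
Thus O(¬d), which is F(d): d is forbidden.

Forbidden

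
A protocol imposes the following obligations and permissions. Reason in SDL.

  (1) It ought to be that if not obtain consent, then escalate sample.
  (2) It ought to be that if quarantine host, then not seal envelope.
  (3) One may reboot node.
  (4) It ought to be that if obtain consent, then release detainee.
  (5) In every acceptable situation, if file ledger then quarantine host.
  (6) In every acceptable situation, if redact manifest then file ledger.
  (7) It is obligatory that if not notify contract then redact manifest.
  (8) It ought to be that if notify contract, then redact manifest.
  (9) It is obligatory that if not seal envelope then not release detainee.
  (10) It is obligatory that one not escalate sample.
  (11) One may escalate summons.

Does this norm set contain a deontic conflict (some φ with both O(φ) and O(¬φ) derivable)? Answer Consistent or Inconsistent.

Inconsistent

Premises 8 and 7 cover both cases: O(notify_contract → redact_manifest) and O(¬notify_contract → redact_manifest). Since notify_contract ∨ ¬notify_contract is a tautology, O(redact_manifest) follows.
Premise 6 is O(redact_manifest → file_ledger); since O(redact_manifest), deontic closure gives O(file_ledger).
Premise 5 is O(file_ledger → quarantine_host); since O(file_ledger), deontic closure gives O(quarantine_host).
Applying K to premise 2 (O(quarantine_host → ¬seal_envelope)) and O(quarantine_host) yields O(¬seal_envelope).
Applying K to premise 9 (O(¬seal_envelope → ¬release_detainee)) and O(¬seal_envelope) yields O(¬release_detainee).
Premise 4, O(obtain_consent → release_detainee), contraposes to O(¬release_detainee → ¬obtain_consent); with O(¬release_detainee) we get O(¬obtain_consent).
From O(¬obtain_consent) and premise 1, O(¬obtain_consent → escalate_sample), we obtain O(escalate_sample).
Yet premise 10 states O(¬escalate_sample).
We now have both O(escalate_sample) and O(¬escalate_sample) — escalate_sample is simultaneously obligatory and forbidden, violating the D-axiom.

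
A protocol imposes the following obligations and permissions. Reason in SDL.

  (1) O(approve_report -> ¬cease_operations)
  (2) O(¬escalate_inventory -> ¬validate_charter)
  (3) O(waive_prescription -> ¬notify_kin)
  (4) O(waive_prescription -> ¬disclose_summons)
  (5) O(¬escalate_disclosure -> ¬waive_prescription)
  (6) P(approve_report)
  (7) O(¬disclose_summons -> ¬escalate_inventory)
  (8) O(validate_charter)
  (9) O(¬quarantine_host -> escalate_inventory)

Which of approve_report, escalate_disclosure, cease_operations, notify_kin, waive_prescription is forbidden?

Premise 8 states O(validate_charter) outright.
Premise 2, O(¬escalate_inventory -> ¬validate_charter), contraposes to O(validate_charter -> escalate_inventory); with O(validate_charter) we get O(escalate_inventory).
The contrapositive of premise 7 (O(¬disclose_summons -> ¬escalate_inventory)) is O(escalate_inventory -> disclose_summons), and O(escalate_inventory) is already established, so O(disclose_summons).
Premise 4 is O(waive_prescription -> ¬disclose_summons); contrapositively O(disclose_summons -> ¬waive_prescription). Since O(disclose_summons) holds, K gives O(¬waive_prescription).
So O(¬waive_prescription) holds, i.e. waive_prescription is forbidden. None of the other listed options is forbidden under the premises.

waive_prescription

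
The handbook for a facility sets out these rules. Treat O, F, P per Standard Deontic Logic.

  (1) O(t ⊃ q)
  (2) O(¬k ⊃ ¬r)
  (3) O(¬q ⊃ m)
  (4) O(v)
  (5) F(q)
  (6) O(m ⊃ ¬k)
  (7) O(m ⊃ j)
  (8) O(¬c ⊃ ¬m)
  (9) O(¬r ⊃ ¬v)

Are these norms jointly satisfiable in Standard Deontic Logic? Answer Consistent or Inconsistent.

Premise 4 states O(v) outright.
Premise 9, O(¬r ⊃ ¬v), contraposes to O(v ⊃ r); with O(v) we get O(r).
Premise 2, O(¬k ⊃ ¬r), contraposes to O(r ⊃ k); with O(r) we get O(k).
Premise 6 is O(m ⊃ ¬k); contrapositively O(k ⊃ ¬m). Since O(k) holds, K gives O(¬m).
The contrapositive of premise 3 (O(¬q ⊃ m)) is O(¬m ⊃ q), and O(¬m) is already established, so O(q).
But premise 5, F(q), means O(¬q).
We now have both O(q) and O(¬q) — q is simultaneously obligatory and forbidden, violating the D-axiom.

Inconsistent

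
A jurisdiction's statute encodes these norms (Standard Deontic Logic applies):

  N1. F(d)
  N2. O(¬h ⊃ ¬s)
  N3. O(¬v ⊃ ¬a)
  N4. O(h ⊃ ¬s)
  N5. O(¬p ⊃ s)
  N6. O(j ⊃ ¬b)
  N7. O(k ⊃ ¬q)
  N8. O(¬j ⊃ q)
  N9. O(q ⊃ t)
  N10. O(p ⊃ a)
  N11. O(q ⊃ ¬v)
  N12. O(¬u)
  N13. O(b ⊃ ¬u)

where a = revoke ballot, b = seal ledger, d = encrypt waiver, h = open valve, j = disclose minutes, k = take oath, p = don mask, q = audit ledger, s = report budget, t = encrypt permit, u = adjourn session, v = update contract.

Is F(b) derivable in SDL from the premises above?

Yes

Premises 4 and 2 are O(h ⊃ ¬s) and O(¬h ⊃ ¬s); every ideal world satisfies h or ¬h, so in either case ¬s holds — hence O(¬s).
Premise 5, O(¬p ⊃ s), contraposes to O(¬s ⊃ p); with O(¬s) we get O(p).
Applying K to premise 10 (O(p ⊃ a)) and O(p) yields O(a).
Premise 3 is O(¬v ⊃ ¬a); contrapositively O(a ⊃ v). Since O(a) holds, K gives O(v).
Premise 11 is O(q ⊃ ¬v); contrapositively O(v ⊃ ¬q). Since O(v) holds, K gives O(¬q).
Premise 8, O(¬j ⊃ q), contraposes to O(¬q ⊃ j); with O(¬q) we get O(j).
Premise 6 is O(j ⊃ ¬b); since O(j), deontic closure gives O(¬b).
Premises 1, 7, 9, 12, 13 do not contribute to this derivation.
So O(¬b) holds, i.e. F(b). The claim follows.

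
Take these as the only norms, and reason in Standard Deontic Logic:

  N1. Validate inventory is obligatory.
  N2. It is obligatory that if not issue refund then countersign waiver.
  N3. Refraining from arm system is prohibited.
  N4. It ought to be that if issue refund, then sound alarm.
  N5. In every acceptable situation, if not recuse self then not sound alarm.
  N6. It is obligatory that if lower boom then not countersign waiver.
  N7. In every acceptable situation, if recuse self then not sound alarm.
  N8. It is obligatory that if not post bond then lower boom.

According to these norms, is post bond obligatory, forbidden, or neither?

Obligatory

By case analysis on ¬recuse_self: premise 5 gives O(¬recuse_self → ¬sound_alarm) and premise 7 gives O(recuse_self → ¬sound_alarm), so O(¬sound_alarm) either way.
The contrapositive of premise 4 (O(issue_refund → sound_alarm)) is O(¬sound_alarm → ¬issue_refund), and O(¬sound_alarm) is already established, so O(¬issue_refund).
From O(¬issue_refund) and premise 2, O(¬issue_refund → countersign_waiver), we obtain O(countersign_waiver).
The contrapositive of premise 6 (O(lower_boom → ¬countersign_waiver)) is O(countersign_waiver → ¬lower_boom), and O(countersign_waiver) is already established, so O(¬lower_boom).
Premise 8, O(¬post_bond → lower_boom), contraposes to O(¬lower_boom → post_bond); with O(¬lower_boom) we get O(post_bond).
Premises 1, 3 do not contribute to this derivation.
Hence post_bond is obligatory.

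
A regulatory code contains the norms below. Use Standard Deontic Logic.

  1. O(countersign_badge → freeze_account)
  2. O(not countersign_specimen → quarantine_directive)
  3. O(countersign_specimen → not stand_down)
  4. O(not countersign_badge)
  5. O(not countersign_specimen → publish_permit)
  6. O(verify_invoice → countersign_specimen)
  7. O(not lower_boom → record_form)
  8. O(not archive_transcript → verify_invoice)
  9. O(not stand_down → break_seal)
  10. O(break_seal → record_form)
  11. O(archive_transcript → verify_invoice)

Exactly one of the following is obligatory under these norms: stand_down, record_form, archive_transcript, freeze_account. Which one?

record_form

Premises 8 and 11 are O(not archive_transcript → verify_invoice) and O(archive_transcript → verify_invoice); every ideal world satisfies not archive_transcript or archive_transcript, so in either case verify_invoice holds — hence O(verify_invoice).
With premise 6, O(verify_invoice → countersign_specimen), the K-axiom yields O(countersign_specimen).
Premise 3 is O(countersign_specimen → not stand_down); since O(countersign_specimen), deontic closure gives O(not stand_down).
Applying K to premise 9 (O(not stand_down → break_seal)) and O(not stand_down) yields O(break_seal).
From O(break_seal) and premise 10, O(break_seal → record_form), we obtain O(record_form).
So O(record_form) holds — record_form is obligatory. None of the other listed options is made obligatory by any chain of premises.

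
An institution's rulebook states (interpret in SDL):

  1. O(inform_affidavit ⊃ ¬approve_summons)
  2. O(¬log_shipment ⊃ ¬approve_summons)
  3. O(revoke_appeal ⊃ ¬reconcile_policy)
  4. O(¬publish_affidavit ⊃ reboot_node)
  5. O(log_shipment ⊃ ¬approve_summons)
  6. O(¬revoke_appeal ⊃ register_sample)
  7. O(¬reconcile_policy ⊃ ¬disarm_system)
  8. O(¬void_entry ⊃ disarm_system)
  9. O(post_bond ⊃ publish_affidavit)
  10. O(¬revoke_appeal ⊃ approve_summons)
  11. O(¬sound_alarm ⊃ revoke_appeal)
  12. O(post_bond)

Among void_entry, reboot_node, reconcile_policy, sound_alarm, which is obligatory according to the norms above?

void_entry

Premises 5 and 2 cover both cases: O(log_shipment ⊃ ¬approve_summons) and O(¬log_shipment ⊃ ¬approve_summons). Since log_shipment ∨ ¬log_shipment is a tautology, O(¬approve_summons) follows.
Premise 10 is O(¬revoke_appeal ⊃ approve_summons); contrapositively O(¬approve_summons ⊃ revoke_appeal). Since O(¬approve_summons) holds, K gives O(revoke_appeal).
Applying K to premise 3 (O(revoke_appeal ⊃ ¬reconcile_policy)) and O(revoke_appeal) yields O(¬reconcile_policy).
With premise 7, O(¬reconcile_policy ⊃ ¬disarm_system), the K-axiom yields O(¬disarm_system).
The contrapositive of premise 8 (O(¬void_entry ⊃ disarm_system)) is O(¬disarm_system ⊃ void_entry), and O(¬disarm_system) is already established, so O(void_entry).
So O(void_entry) holds — void_entry is obligatory. None of the other listed options is made obligatory by any chain of premises.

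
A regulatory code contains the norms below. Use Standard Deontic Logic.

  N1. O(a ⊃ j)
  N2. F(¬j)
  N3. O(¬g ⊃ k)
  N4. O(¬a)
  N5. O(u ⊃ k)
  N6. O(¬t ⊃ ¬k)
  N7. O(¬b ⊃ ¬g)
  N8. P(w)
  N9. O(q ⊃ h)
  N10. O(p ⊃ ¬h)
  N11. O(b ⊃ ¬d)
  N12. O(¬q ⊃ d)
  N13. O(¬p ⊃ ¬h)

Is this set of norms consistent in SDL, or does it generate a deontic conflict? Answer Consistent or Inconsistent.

Consistent

Premise 1 is O(a ⊃ j); even if O(j) held, inferring O(a) would be affirming the consequent — invalid.
So O(a) is not derivable, and the apparent clash with O(¬a) does not arise.
A world satisfying every obligation exists (e.g. a=false, b=false, d=true, g=false, h=false, j=true, k=true, p=false, q=false, t=true, u=false, w=false); no atom is both obligatory and forbidden, so the set is consistent.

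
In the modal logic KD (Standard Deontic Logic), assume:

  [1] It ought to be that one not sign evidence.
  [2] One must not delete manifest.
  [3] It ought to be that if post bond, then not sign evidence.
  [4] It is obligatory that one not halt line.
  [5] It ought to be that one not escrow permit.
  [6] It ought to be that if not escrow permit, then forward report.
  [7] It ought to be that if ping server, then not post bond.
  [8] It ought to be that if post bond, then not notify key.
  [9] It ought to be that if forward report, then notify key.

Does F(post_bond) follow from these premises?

Premise 5 states O(¬escrow_permit) outright.
With premise 6, O(¬escrow_permit → forward_report), the K-axiom yields O(forward_report).
Premise 9 is O(forward_report → notify_key); since O(forward_report), deontic closure gives O(notify_key).
The contrapositive of premise 8 (O(post_bond → ¬notify_key)) is O(notify_key → ¬post_bond), and O(notify_key) is already established, so O(¬post_bond).
Premises 1, 2, 3, 4, 7 do not contribute to this derivation.
So O(¬post_bond) holds, i.e. F(post_bond). The claim follows.

Yes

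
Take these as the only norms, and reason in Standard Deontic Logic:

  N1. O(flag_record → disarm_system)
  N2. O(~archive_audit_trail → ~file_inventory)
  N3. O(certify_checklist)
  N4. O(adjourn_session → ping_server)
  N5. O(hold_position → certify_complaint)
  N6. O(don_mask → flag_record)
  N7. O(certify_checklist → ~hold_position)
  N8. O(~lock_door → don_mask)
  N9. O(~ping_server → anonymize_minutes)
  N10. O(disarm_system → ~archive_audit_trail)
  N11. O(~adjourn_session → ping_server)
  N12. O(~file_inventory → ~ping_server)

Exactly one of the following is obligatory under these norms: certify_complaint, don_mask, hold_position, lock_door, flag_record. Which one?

By case analysis on ~adjourn_session: premise 11 gives O(~adjourn_session → ping_server) and premise 4 gives O(adjourn_session → ping_server), so O(ping_server) either way.
Premise 12, O(~file_inventory → ~ping_server), contraposes to O(ping_server → file_inventory); with O(ping_server) we get O(file_inventory).
Premise 2 is O(~archive_audit_trail → ~file_inventory); contrapositively O(file_inventory → archive_audit_trail). Since O(file_inventory) holds, K gives O(archive_audit_trail).
Premise 10 is O(disarm_system → ~archive_audit_trail); contrapositively O(archive_audit_trail → ~disarm_system). Since O(archive_audit_trail) holds, K gives O(~disarm_system).
The contrapositive of premise 1 (O(flag_record → disarm_system)) is O(~disarm_system → ~flag_record), and O(~disarm_system) is already established, so O(~flag_record).
The contrapositive of premise 6 (O(don_mask → flag_record)) is O(~flag_record → ~don_mask), and O(~flag_record) is already established, so O(~don_mask).
The contrapositive of premise 8 (O(~lock_door → don_mask)) is O(~don_mask → lock_door), and O(~don_mask) is already established, so O(lock_door).
So O(lock_door) holds — lock_door is obligatory. None of the other listed options is made obligatory by any chain of premises.

lock_door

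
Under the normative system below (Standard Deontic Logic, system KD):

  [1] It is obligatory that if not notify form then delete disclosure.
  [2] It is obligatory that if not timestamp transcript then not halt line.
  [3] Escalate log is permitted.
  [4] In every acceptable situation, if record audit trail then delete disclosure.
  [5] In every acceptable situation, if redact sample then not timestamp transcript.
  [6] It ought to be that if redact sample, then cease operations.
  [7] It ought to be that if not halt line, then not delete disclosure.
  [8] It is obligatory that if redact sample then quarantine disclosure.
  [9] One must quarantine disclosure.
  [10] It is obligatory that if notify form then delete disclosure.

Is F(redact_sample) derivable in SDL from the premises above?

Yes

Premises 10 and 1 are O(notify_form → delete_disclosure) and O(¬notify_form → delete_disclosure); every ideal world satisfies notify_form or ¬notify_form, so in either case delete_disclosure holds — hence O(delete_disclosure).
Premise 7, O(¬halt_line → ¬delete_disclosure), contraposes to O(delete_disclosure → halt_line); with O(delete_disclosure) we get O(halt_line).
Premise 2 is O(¬timestamp_transcript → ¬halt_line); contrapositively O(halt_line → timestamp_transcript). Since O(halt_line) holds, K gives O(timestamp_transcript).
Premise 5, O(redact_sample → ¬timestamp_transcript), contraposes to O(timestamp_transcript → ¬redact_sample); with O(timestamp_transcript) we get O(¬redact_sample).
Premises 3, 4, 6, 8, 9 do not contribute to this derivation.
So O(¬redact_sample) holds, i.e. F(redact_sample). The claim follows.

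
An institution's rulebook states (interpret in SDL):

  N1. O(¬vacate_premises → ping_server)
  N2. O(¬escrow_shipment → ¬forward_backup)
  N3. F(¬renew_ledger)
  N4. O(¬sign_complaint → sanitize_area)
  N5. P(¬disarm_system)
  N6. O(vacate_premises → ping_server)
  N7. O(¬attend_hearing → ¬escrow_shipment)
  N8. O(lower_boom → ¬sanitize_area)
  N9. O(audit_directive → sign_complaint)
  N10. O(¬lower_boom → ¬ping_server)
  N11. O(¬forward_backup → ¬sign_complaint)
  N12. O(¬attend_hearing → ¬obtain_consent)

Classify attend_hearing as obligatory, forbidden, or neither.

Obligatory

Premises 6 and 1 are O(vacate_premises → ping_server) and O(¬vacate_premises → ping_server); every ideal world satisfies vacate_premises or ¬vacate_premises, so in either case ping_server holds — hence O(ping_server).
Premise 10, O(¬lower_boom → ¬ping_server), contraposes to O(ping_server → lower_boom); with O(ping_server) we get O(lower_boom).
Premise 8 is O(lower_boom → ¬sanitize_area); since O(lower_boom), deontic closure gives O(¬sanitize_area).
Premise 4 is O(¬sign_complaint → sanitize_area); contrapositively O(¬sanitize_area → sign_complaint). Since O(¬sanitize_area) holds, K gives O(sign_complaint).
Premise 11, O(¬forward_backup → ¬sign_complaint), contraposes to O(sign_complaint → forward_backup); with O(sign_complaint) we get O(forward_backup).
The contrapositive of premise 2 (O(¬escrow_shipment → ¬forward_backup)) is O(forward_backup → escrow_shipment), and O(forward_backup) is already established, so O(escrow_shipment).
Premise 7, O(¬attend_hearing → ¬escrow_shipment), contraposes to O(escrow_shipment → attend_hearing); with O(escrow_shipment) we get O(attend_hearing).
Premises 3, 5, 9, 12 do not contribute to this derivation.
Hence attend_hearing is obligatory.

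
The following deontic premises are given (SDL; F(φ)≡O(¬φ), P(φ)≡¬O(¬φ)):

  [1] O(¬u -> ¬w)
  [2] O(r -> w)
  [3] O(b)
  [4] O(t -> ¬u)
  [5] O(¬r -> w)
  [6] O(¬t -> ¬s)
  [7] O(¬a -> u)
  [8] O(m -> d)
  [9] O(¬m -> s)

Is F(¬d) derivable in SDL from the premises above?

Yes

By case analysis on r: premise 2 gives O(r -> w) and premise 5 gives O(¬r -> w), so O(w) either way.
The contrapositive of premise 1 (O(¬u -> ¬w)) is O(w -> u), and O(w) is already established, so O(u).
The contrapositive of premise 4 (O(t -> ¬u)) is O(u -> ¬t), and O(u) is already established, so O(¬t).
Applying K to premise 6 (O(¬t -> ¬s)) and O(¬t) yields O(¬s).
The contrapositive of premise 9 (O(¬m -> s)) is O(¬s -> m), and O(¬s) is already established, so O(m).
Applying K to premise 8 (O(m -> d)) and O(m) yields O(d).
Premises 3, 7 do not contribute to this derivation.
So O(d) holds, i.e. F(¬d). The claim follows.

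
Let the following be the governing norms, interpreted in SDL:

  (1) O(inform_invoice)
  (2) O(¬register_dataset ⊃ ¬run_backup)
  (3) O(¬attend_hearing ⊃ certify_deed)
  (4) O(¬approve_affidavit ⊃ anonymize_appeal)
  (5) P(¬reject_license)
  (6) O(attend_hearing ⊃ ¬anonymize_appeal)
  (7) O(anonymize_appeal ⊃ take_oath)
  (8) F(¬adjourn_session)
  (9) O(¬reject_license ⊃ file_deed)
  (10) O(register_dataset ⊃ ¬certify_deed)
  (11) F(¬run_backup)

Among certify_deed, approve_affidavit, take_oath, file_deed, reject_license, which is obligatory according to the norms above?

Premise 11, F(¬run_backup), is equivalent to O(run_backup).
Premise 2, O(¬register_dataset ⊃ ¬run_backup), contraposes to O(run_backup ⊃ register_dataset); with O(run_backup) we get O(register_dataset).
From O(register_dataset) and premise 10, O(register_dataset ⊃ ¬certify_deed), we obtain O(¬certify_deed).
The contrapositive of premise 3 (O(¬attend_hearing ⊃ certify_deed)) is O(¬certify_deed ⊃ attend_hearing), and O(¬certify_deed) is already established, so O(attend_hearing).
Applying K to premise 6 (O(attend_hearing ⊃ ¬anonymize_appeal)) and O(attend_hearing) yields O(¬anonymize_appeal).
Premise 4 is O(¬approve_affidavit ⊃ anonymize_appeal); contrapositively O(¬anonymize_appeal ⊃ approve_affidavit). Since O(¬anonymize_appeal) holds, K gives O(approve_affidavit).
So O(approve_affidavit) holds — approve_affidavit is obligatory. None of the other listed options is made obligatory by any chain of premises.

approve_affidavit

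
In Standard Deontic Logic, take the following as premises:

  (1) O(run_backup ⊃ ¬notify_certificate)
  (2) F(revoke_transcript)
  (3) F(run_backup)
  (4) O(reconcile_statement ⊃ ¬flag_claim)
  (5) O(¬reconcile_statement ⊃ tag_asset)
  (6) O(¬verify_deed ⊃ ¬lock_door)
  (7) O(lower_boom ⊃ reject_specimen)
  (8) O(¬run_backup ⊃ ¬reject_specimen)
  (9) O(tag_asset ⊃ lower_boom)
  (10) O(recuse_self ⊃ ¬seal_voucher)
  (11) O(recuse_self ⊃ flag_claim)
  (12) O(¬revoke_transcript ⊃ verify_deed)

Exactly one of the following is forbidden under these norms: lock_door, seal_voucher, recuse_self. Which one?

recuse_self

Premise 3 is F(run_backup), i.e. O(¬run_backup).
With premise 8, O(¬run_backup ⊃ ¬reject_specimen), the K-axiom yields O(¬reject_specimen).
Premise 7 is O(lower_boom ⊃ reject_specimen); contrapositively O(¬reject_specimen ⊃ ¬lower_boom). Since O(¬reject_specimen) holds, K gives O(¬lower_boom).
The contrapositive of premise 9 (O(tag_asset ⊃ lower_boom)) is O(¬lower_boom ⊃ ¬tag_asset), and O(¬lower_boom) is already established, so O(¬tag_asset).
The contrapositive of premise 5 (O(¬reconcile_statement ⊃ tag_asset)) is O(¬tag_asset ⊃ reconcile_statement), and O(¬tag_asset) is already established, so O(reconcile_statement).
With premise 4, O(reconcile_statement ⊃ ¬flag_claim), the K-axiom yields O(¬flag_claim).
The contrapositive of premise 11 (O(recuse_self ⊃ flag_claim)) is O(¬flag_claim ⊃ ¬recuse_self), and O(¬flag_claim) is already established, so O(¬recuse_self).
So O(¬recuse_self) holds, i.e. recuse_self is forbidden. None of the other listed options is forbidden under the premises.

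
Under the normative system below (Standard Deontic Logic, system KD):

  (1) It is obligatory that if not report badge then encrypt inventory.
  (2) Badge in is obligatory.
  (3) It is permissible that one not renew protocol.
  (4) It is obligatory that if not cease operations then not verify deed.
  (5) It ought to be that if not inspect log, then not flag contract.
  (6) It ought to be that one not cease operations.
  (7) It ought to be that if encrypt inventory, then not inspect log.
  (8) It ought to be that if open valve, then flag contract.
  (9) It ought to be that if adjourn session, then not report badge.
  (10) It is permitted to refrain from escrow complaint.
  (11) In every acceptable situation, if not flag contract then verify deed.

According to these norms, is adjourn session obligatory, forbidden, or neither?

Premise 6 gives O(¬cease_operations).
With premise 4, O(¬cease_operations → ¬verify_deed), the K-axiom yields O(¬verify_deed).
Premise 11 is O(¬flag_contract → verify_deed); contrapositively O(¬verify_deed → flag_contract). Since O(¬verify_deed) holds, K gives O(flag_contract).
Premise 5, O(¬inspect_log → ¬flag_contract), contraposes to O(flag_contract → inspect_log); with O(flag_contract) we get O(inspect_log).
The contrapositive of premise 7 (O(encrypt_inventory → ¬inspect_log)) is O(inspect_log → ¬encrypt_inventory), and O(inspect_log) is already established, so O(¬encrypt_inventory).
Premise 1, O(¬report_badge → encrypt_inventory), contraposes to O(¬encrypt_inventory → report_badge); with O(¬encrypt_inventory) we get O(report_badge).
The contrapositive of premise 9 (O(adjourn_session → ¬report_badge)) is O(report_badge → ¬adjourn_session), and O(report_badge) is already established, so O(¬adjourn_session).
Premises 2, 3, 8, 10 do not contribute to this derivation.
Thus O(¬adjourn_session), which is F(adjourn_session): adjourn_session is forbidden.

Forbidden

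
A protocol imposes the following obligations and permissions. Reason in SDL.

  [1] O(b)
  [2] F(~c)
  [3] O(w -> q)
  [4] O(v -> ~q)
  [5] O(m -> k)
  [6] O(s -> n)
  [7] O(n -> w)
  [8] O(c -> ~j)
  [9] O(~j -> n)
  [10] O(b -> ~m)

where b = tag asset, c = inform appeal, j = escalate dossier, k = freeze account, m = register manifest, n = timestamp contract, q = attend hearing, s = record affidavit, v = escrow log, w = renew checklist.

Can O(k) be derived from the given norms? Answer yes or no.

Premise 5 is O(m -> k), but O(m) is not derivable from the premises, so it does not yield O(k).
No other premise forces O(k). An ideal world satisfying every premise can still have k false, so O(k) is not derivable.

No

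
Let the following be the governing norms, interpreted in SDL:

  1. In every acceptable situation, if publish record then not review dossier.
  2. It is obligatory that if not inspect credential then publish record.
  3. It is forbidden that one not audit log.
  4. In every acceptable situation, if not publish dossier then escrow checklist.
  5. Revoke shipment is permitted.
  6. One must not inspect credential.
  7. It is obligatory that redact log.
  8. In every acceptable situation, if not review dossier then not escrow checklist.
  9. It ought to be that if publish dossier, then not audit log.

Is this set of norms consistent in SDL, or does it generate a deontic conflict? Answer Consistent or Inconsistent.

Inconsistent

Premise 3 is F(¬audit_log), i.e. O(audit_log).
Premise 9, O(publish_dossier → ¬audit_log), contraposes to O(audit_log → ¬publish_dossier); with O(audit_log) we get O(¬publish_dossier).
Applying K to premise 4 (O(¬publish_dossier → escrow_checklist)) and O(¬publish_dossier) yields O(escrow_checklist).
Premise 8 is O(¬review_dossier → ¬escrow_checklist); contrapositively O(escrow_checklist → review_dossier). Since O(escrow_checklist) holds, K gives O(review_dossier).
The contrapositive of premise 1 (O(publish_record → ¬review_dossier)) is O(review_dossier → ¬publish_record), and O(review_dossier) is already established, so O(¬publish_record).
Premise 2 is O(¬inspect_credential → publish_record); contrapositively O(¬publish_record → inspect_credential). Since O(¬publish_record) holds, K gives O(inspect_credential).
But premise 6, F(inspect_credential), means O(¬inspect_credential).
We now have both O(inspect_credential) and O(¬inspect_credential) — inspect_credential is simultaneously obligatory and forbidden, violating the D-axiom.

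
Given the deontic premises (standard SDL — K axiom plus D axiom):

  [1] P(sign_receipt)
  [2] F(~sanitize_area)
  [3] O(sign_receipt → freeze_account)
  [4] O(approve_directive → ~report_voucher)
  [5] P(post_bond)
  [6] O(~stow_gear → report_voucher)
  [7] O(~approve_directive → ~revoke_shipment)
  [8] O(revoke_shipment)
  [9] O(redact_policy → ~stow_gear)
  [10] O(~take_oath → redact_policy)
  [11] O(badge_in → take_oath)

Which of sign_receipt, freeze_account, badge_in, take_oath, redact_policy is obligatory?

Premise 8 states O(revoke_shipment) outright.
The contrapositive of premise 7 (O(~approve_directive → ~revoke_shipment)) is O(revoke_shipment → approve_directive), and O(revoke_shipment) is already established, so O(approve_directive).
Premise 4 is O(approve_directive → ~report_voucher); since O(approve_directive), deontic closure gives O(~report_voucher).
Premise 6 is O(~stow_gear → report_voucher); contrapositively O(~report_voucher → stow_gear). Since O(~report_voucher) holds, K gives O(stow_gear).
Premise 9 is O(redact_policy → ~stow_gear); contrapositively O(stow_gear → ~redact_policy). Since O(stow_gear) holds, K gives O(~redact_policy).
The contrapositive of premise 10 (O(~take_oath → redact_policy)) is O(~redact_policy → take_oath), and O(~redact_policy) is already established, so O(take_oath).
So O(take_oath) holds — take_oath is obligatory. None of the other listed options is made obligatory by any chain of premises.

take_oath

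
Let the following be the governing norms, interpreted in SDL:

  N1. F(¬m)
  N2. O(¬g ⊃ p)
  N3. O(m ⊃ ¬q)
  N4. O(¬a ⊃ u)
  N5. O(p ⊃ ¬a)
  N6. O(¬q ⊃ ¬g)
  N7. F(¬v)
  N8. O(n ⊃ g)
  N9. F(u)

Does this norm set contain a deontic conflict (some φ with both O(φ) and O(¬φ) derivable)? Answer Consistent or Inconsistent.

Inconsistent

Premise 9 is F(u), i.e. O(¬u).
Premise 4 is O(¬a ⊃ u); contrapositively O(¬u ⊃ a). Since O(¬u) holds, K gives O(a).
Premise 5, O(p ⊃ ¬a), contraposes to O(a ⊃ ¬p); with O(a) we get O(¬p).
Premise 2, O(¬g ⊃ p), contraposes to O(¬p ⊃ g); with O(¬p) we get O(g).
Premise 6 is O(¬q ⊃ ¬g); contrapositively O(g ⊃ q). Since O(g) holds, K gives O(q).
The contrapositive of premise 3 (O(m ⊃ ¬q)) is O(q ⊃ ¬m), and O(q) is already established, so O(¬m).
Yet premise 1 is F(¬m), i.e. O(m).
We now have both O(¬m) and O(m) — m is simultaneously obligatory and forbidden, violating the D-axiom.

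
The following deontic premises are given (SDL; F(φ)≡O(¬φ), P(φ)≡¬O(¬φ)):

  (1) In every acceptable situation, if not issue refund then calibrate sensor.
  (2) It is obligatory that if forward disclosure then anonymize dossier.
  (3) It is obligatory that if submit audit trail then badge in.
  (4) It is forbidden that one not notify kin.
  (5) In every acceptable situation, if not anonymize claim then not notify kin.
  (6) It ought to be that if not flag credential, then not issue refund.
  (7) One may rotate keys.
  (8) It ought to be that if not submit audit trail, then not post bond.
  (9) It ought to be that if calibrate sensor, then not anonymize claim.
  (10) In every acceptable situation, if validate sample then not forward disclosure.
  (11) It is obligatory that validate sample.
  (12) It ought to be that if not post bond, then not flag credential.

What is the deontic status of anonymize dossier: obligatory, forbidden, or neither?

Neither

Premise 2 is O(forward_disclosure → anonymize_dossier), but O(forward_disclosure) is not derivable from the premises, so it does not yield O(anonymize_dossier).
No premise or chain of K-axiom applications forces O(anonymize_dossier), and none forces O(¬anonymize_dossier). So anonymize_dossier is neither obligatory nor forbidden under these norms.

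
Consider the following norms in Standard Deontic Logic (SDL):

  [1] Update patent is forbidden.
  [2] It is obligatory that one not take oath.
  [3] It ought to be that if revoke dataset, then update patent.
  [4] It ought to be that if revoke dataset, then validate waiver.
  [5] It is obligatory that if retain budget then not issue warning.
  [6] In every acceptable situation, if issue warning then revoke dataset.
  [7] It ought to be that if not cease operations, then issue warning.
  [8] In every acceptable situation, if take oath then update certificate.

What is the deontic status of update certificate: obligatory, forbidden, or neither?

Premise 8 is O(take_oath → update_certificate), but O(take_oath) is not derivable from the premises, so it does not yield O(update_certificate).
No premise or chain of K-axiom applications forces O(update_certificate), and none forces O(¬update_certificate). So update_certificate is neither obligatory nor forbidden under these norms.

Neither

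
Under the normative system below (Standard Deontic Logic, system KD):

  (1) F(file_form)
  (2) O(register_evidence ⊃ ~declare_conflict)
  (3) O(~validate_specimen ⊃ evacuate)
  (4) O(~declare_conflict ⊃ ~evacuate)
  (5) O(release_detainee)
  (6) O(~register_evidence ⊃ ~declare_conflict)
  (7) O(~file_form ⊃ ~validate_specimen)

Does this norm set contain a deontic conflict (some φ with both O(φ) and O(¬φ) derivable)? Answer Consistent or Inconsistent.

Inconsistent

Premises 6 and 2 are O(~register_evidence ⊃ ~declare_conflict) and O(register_evidence ⊃ ~declare_conflict); every ideal world satisfies ~register_evidence or register_evidence, so in either case ~declare_conflict holds — hence O(~declare_conflict).
Applying K to premise 4 (O(~declare_conflict ⊃ ~evacuate)) and O(~declare_conflict) yields O(~evacuate).
The contrapositive of premise 3 (O(~validate_specimen ⊃ evacuate)) is O(~evacuate ⊃ validate_specimen), and O(~evacuate) is already established, so O(validate_specimen).
Premise 7 is O(~file_form ⊃ ~validate_specimen); contrapositively O(validate_specimen ⊃ file_form). Since O(validate_specimen) holds, K gives O(file_form).
However, F(file_form) at premise 1 amounts to O(~file_form).
We now have both O(file_form) and O(~file_form) — file_form is simultaneously obligatory and forbidden, violating the D-axiom.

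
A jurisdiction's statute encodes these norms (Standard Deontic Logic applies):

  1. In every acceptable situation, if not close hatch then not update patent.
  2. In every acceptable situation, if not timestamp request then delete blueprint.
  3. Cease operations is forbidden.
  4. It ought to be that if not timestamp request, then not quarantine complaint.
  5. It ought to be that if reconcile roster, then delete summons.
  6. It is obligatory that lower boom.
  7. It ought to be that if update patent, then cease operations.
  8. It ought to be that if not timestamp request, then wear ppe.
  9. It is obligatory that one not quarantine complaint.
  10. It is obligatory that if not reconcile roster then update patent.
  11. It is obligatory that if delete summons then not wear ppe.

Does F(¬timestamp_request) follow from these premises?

Yes

Premise 3 is F(cease_operations), i.e. O(¬cease_operations).
Premise 7 is O(update_patent → cease_operations); contrapositively O(¬cease_operations → ¬update_patent). Since O(¬cease_operations) holds, K gives O(¬update_patent).
Premise 10, O(¬reconcile_roster → update_patent), contraposes to O(¬update_patent → reconcile_roster); with O(¬update_patent) we get O(reconcile_roster).
Premise 5 is O(reconcile_roster → delete_summons); since O(reconcile_roster), deontic closure gives O(delete_summons).
From O(delete_summons) and premise 11, O(delete_summons → ¬wear_ppe), we obtain O(¬wear_ppe).
Premise 8, O(¬timestamp_request → wear_ppe), contraposes to O(¬wear_ppe → timestamp_request); with O(¬wear_ppe) we get O(timestamp_request).
Premises 1, 2, 4, 6, 9 do not contribute to this derivation.
So O(timestamp_request) holds, i.e. F(¬timestamp_request). The claim follows.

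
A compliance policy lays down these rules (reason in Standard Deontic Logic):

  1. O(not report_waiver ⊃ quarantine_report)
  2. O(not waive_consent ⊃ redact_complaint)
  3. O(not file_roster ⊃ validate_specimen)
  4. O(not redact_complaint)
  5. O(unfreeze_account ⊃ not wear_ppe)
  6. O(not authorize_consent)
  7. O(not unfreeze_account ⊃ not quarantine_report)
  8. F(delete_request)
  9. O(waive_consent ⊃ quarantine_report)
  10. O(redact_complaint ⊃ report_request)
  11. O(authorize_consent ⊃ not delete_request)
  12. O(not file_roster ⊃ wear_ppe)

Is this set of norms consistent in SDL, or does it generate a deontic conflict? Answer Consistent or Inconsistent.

Premise 11 is O(authorize_consent ⊃ not delete_request); even if O(not delete_request) held, inferring O(authorize_consent) would be affirming the consequent — invalid.
So O(authorize_consent) is not derivable, and the apparent clash with O(not authorize_consent) does not arise.
A world satisfying every obligation exists (e.g. authorize_consent=false, delete_request=false, file_roster=true, quarantine_report=true, redact_complaint=false, report_request=false, report_waiver=false, unfreeze_account=true, validate_specimen=false, waive_consent=true, wear_ppe=false); no atom is both obligatory and forbidden, so the set is consistent.

Consistent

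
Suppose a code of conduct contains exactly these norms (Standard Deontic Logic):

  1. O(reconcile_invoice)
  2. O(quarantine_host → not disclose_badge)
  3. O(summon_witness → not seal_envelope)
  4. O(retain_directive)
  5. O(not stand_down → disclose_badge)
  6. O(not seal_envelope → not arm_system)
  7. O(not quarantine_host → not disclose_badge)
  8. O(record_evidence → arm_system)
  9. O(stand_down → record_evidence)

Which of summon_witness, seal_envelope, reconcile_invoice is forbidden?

Premises 2 and 7 cover both cases: O(quarantine_host → not disclose_badge) and O(not quarantine_host → not disclose_badge). Since quarantine_host ∨ not quarantine_host is a tautology, O(not disclose_badge) follows.
Premise 5 is O(not stand_down → disclose_badge); contrapositively O(not disclose_badge → stand_down). Since O(not disclose_badge) holds, K gives O(stand_down).
With premise 9, O(stand_down → record_evidence), the K-axiom yields O(record_evidence).
Applying K to premise 8 (O(record_evidence → arm_system)) and O(record_evidence) yields O(arm_system).
Premise 6 is O(not seal_envelope → not arm_system); contrapositively O(arm_system → seal_envelope). Since O(arm_system) holds, K gives O(seal_envelope).
The contrapositive of premise 3 (O(summon_witness → not seal_envelope)) is O(seal_envelope → not summon_witness), and O(seal_envelope) is already established, so O(not summon_witness).
So O(not summon_witness) holds, i.e. summon_witness is forbidden. None of the other listed options is forbidden under the premises.

summon_witness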